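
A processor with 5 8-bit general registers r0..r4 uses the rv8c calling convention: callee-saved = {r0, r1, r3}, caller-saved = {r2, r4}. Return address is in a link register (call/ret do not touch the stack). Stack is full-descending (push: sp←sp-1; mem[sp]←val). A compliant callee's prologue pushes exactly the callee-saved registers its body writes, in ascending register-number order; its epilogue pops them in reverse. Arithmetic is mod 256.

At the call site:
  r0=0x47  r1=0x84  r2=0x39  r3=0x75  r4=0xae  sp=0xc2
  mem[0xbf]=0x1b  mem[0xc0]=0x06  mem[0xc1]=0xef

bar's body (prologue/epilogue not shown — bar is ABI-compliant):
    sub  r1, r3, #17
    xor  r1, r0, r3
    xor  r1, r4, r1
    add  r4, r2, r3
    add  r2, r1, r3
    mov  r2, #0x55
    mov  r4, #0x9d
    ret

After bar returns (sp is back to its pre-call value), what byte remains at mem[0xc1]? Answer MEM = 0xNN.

MEM = 0x84

prologue: push r1 -> mem[0xc1]=0x84, sp=0xc1
body[0] sub  r1, r3, #17 -> r1=0x64
body[1] xor  r1, r0, r3 -> r1=0x32
body[2] xor  r1, r4, r1 -> r1=0x9c
body[3] add  r4, r2, r3 -> r4=0xae
body[4] add  r2, r1, r3 -> r2=0x11
body[5] mov  r2, #0x55 -> r2=0x55
body[6] mov  r4, #0x9d -> r4=0x9d
epilogue: pop r1=0x84, sp=0xc2
prologue pushed ['r1'] at ['0xc1']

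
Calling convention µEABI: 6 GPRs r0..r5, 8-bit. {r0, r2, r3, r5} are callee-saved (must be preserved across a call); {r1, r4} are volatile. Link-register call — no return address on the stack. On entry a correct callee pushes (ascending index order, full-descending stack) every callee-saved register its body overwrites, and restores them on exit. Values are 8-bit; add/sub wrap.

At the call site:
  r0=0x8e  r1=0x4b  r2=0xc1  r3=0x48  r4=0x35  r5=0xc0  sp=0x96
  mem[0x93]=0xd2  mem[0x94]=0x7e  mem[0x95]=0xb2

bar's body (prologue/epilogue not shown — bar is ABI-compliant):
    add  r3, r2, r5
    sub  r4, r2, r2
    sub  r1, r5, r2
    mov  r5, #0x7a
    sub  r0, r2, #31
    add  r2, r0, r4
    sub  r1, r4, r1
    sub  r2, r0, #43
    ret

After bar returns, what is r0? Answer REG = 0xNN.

REG = 0x8e

prologue: push r0 → mem[0x95]=0x8e, sp=0x95
prologue: push r2 → mem[0x94]=0xc1, sp=0x94
prologue: push r3 → mem[0x93]=0x48, sp=0x93
prologue: push r5 → mem[0x92]=0xc0, sp=0x92
body[0] add  r3, r2, r5 → r3=0x81
body[1] sub  r4, r2, r2 → r4=0x00
body[2] sub  r1, r5, r2 → r1=0xff
body[3] mov  r5, #0x7a → r5=0x7a
body[4] sub  r0, r2, #31 → r0=0xa2
body[5] add  r2, r0, r4 → r2=0xa2
body[6] sub  r1, r4, r1 → r1=0x01
body[7] sub  r2, r0, #43 → r2=0x77
epilogue: pop r5=0xc0, sp=0x93
epilogue: pop r3=0x48, sp=0x94
epilogue: pop r2=0xc1, sp=0x95
epilogue: pop r0=0x8e, sp=0x96
r0 is callee-saved → restored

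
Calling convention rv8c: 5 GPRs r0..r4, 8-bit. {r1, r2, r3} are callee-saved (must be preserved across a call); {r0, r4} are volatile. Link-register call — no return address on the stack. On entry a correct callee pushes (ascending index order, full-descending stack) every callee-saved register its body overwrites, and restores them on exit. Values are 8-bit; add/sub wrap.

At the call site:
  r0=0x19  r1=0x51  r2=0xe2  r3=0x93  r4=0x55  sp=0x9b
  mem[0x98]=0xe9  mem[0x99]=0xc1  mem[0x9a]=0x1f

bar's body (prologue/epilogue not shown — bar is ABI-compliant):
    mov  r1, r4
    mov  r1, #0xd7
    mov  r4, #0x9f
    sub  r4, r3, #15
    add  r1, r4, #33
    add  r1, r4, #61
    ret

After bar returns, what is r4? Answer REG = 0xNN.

prologue: push r1 -> mem[0x9a]=0x51, sp=0x9a
body[0] mov  r1, r4 -> r1=0x55
body[1] mov  r1, #0xd7 -> r1=0xd7
body[2] mov  r4, #0x9f -> r4=0x9f
body[3] sub  r4, r3, #15 -> r4=0x84
body[4] add  r1, r4, #33 -> r1=0xa5
body[5] add  r1, r4, #61 -> r1=0xc1
epilogue: pop r1=0x51, sp=0x9b
r4 is caller-saved -> body value

REG = 0x84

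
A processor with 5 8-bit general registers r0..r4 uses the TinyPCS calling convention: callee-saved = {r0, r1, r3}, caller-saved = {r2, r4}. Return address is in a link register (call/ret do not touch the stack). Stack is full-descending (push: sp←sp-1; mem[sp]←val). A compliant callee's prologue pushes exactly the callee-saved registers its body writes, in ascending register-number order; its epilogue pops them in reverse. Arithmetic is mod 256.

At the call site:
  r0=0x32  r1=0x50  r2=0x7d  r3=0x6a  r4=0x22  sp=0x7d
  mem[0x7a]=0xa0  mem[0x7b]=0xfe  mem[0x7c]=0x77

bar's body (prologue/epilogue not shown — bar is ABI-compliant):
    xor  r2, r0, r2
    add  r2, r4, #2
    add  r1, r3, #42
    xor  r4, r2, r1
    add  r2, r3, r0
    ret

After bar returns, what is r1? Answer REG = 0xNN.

prologue: push r1 → mem[0x7c]=0x50, sp=0x7c
body[0] xor  r2, r0, r2 → r2=0x4f
body[1] add  r2, r4, #2 → r2=0x24
body[2] add  r1, r3, #42 → r1=0x94
body[3] xor  r4, r2, r1 → r4=0xb0
body[4] add  r2, r3, r0 → r2=0x9c
epilogue: pop r1=0x50, sp=0x7d
r1 is callee-saved → restored

REG = 0x50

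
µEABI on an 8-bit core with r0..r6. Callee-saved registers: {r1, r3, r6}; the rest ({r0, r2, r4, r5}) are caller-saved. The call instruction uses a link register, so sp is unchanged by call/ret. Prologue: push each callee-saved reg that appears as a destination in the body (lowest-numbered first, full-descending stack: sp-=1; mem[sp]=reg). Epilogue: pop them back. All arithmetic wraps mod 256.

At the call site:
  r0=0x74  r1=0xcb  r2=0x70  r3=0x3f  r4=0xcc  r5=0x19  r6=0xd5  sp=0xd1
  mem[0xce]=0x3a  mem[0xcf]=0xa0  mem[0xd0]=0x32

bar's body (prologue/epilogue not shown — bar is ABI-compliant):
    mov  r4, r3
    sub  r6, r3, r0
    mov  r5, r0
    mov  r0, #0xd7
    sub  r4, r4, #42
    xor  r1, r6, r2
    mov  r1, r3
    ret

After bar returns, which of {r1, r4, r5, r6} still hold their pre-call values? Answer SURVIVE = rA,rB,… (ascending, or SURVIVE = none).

SURVIVE = r1,r6

prologue: push r1 → mem[0xd0]=0xcb, sp=0xd0
prologue: push r6 → mem[0xcf]=0xd5, sp=0xcf
body[0] mov  r4, r3 → r4=0x3f
body[1] sub  r6, r3, r0 → r6=0xcb
body[2] mov  r5, r0 → r5=0x74
body[3] mov  r0, #0xd7 → r0=0xd7
body[4] sub  r4, r4, #42 → r4=0x15
body[5] xor  r1, r6, r2 → r1=0xbb
body[6] mov  r1, r3 → r1=0x3f
epilogue: pop r6=0xd5, sp=0xd0
epilogue: pop r1=0xcb, sp=0xd1
r1: callee-saved, written=True
r4: caller-saved, written=True
r5: caller-saved, written=True
r6: callee-saved, written=True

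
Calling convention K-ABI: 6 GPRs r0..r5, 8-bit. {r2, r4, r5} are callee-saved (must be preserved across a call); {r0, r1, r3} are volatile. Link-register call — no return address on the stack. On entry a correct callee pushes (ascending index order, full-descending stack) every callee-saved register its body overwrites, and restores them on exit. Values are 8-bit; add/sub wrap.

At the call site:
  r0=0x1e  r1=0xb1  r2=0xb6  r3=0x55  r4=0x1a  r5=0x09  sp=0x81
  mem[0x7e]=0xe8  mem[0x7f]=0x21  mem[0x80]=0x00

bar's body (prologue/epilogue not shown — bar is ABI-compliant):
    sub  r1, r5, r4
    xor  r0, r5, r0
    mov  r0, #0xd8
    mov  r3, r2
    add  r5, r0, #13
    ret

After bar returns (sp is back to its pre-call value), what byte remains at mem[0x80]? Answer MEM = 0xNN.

prologue: push r5 → mem[0x80]=0x09, sp=0x80
body[0] sub  r1, r5, r4 → r1=0xef
body[1] xor  r0, r5, r0 → r0=0x17
body[2] mov  r0, #0xd8 → r0=0xd8
body[3] mov  r3, r2 → r3=0xb6
body[4] add  r5, r0, #13 → r5=0xe5
epilogue: pop r5=0x09, sp=0x81
prologue pushed ['r5'] at ['0x80']

MEM = 0x09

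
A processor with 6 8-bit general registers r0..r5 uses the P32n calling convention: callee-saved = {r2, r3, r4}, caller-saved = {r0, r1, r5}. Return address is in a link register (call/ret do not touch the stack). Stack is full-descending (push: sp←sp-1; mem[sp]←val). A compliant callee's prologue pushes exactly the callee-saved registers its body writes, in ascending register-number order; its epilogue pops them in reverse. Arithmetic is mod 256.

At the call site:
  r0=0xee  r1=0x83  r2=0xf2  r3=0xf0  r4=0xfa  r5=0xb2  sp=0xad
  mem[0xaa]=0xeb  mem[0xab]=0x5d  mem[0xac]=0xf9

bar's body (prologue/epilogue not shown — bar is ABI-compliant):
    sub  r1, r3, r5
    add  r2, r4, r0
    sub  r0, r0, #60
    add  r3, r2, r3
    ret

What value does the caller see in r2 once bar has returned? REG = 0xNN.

REG = 0xf2

prologue: push r2 → mem[0xac]=0xf2, sp=0xac
prologue: push r3 → mem[0xab]=0xf0, sp=0xab
body[0] sub  r1, r3, r5 → r1=0x3e
body[1] add  r2, r4, r0 → r2=0xe8
body[2] sub  r0, r0, #60 → r0=0xb2
body[3] add  r3, r2, r3 → r3=0xd8
epilogue: pop r3=0xf0, sp=0xac
epilogue: pop r2=0xf2, sp=0xad
r2 is callee-saved → restored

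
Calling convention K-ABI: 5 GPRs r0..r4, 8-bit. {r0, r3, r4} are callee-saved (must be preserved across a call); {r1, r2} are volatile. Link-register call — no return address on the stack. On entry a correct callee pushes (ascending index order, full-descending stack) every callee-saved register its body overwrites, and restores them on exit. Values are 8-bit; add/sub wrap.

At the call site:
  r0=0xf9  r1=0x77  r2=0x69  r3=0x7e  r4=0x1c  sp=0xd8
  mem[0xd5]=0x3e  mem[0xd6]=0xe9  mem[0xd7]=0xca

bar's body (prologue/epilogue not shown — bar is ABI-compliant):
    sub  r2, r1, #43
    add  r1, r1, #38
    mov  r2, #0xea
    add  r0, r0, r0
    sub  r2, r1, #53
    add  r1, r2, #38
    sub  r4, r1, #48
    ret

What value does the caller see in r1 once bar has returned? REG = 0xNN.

REG = 0x8e

prologue: push r0 → mem[0xd7]=0xf9, sp=0xd7
prologue: push r4 → mem[0xd6]=0x1c, sp=0xd6
body[0] sub  r2, r1, #43 → r2=0x4c
body[1] add  r1, r1, #38 → r1=0x9d
body[2] mov  r2, #0xea → r2=0xea
body[3] add  r0, r0, r0 → r0=0xf2
body[4] sub  r2, r1, #53 → r2=0x68
body[5] add  r1, r2, #38 → r1=0x8e
body[6] sub  r4, r1, #48 → r4=0x5e
epilogue: pop r4=0x1c, sp=0xd7
epilogue: pop r0=0xf9, sp=0xd8
r1 is caller-saved → body value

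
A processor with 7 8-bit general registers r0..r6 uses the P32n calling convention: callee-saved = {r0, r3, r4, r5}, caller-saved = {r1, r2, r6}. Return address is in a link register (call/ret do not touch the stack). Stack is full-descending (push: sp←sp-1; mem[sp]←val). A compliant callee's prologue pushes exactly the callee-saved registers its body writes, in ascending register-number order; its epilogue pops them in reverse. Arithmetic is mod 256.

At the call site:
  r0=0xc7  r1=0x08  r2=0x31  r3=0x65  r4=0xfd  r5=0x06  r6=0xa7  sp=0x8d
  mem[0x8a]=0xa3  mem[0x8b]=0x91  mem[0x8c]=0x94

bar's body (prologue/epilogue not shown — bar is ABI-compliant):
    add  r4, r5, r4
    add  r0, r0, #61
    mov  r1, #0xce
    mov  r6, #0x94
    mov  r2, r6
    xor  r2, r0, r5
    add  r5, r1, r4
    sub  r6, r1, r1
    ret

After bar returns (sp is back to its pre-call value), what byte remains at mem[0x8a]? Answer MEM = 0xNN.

MEM = 0x06

prologue: push r0 → mem[0x8c]=0xc7, sp=0x8c
prologue: push r4 → mem[0x8b]=0xfd, sp=0x8b
prologue: push r5 → mem[0x8a]=0x06, sp=0x8a
body[0] add  r4, r5, r4 → r4=0x03
body[1] add  r0, r0, #61 → r0=0x04
body[2] mov  r1, #0xce → r1=0xce
body[3] mov  r6, #0x94 → r6=0x94
body[4] mov  r2, r6 → r2=0x94
body[5] xor  r2, r0, r5 → r2=0x02
body[6] add  r5, r1, r4 → r5=0xd1
body[7] sub  r6, r1, r1 → r6=0x00
epilogue: pop r5=0x06, sp=0x8b
epilogue: pop r4=0xfd, sp=0x8c
epilogue: pop r0=0xc7, sp=0x8d
prologue pushed ['r0', 'r4', 'r5'] at ['0x8c', '0x8b', '0x8a']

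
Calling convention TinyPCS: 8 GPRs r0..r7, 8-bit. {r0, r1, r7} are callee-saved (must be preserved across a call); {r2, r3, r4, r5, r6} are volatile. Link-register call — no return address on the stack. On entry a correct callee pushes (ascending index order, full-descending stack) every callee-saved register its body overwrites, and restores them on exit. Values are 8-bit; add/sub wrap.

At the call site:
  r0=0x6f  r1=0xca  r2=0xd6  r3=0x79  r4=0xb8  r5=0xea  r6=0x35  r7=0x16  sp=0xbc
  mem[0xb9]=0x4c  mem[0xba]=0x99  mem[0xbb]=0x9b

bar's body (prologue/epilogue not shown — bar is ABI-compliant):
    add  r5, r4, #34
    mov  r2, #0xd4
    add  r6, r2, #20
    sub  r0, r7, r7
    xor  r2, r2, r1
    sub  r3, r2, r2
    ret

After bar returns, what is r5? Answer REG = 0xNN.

REG = 0xda

prologue: push r0 -> mem[0xbb]=0x6f, sp=0xbb
body[0] add  r5, r4, #34 -> r5=0xda
body[1] mov  r2, #0xd4 -> r2=0xd4
body[2] add  r6, r2, #20 -> r6=0xe8
body[3] sub  r0, r7, r7 -> r0=0x00
body[4] xor  r2, r2, r1 -> r2=0x1e
body[5] sub  r3, r2, r2 -> r3=0x00
epilogue: pop r0=0x6f, sp=0xbc
r5 is caller-saved -> body value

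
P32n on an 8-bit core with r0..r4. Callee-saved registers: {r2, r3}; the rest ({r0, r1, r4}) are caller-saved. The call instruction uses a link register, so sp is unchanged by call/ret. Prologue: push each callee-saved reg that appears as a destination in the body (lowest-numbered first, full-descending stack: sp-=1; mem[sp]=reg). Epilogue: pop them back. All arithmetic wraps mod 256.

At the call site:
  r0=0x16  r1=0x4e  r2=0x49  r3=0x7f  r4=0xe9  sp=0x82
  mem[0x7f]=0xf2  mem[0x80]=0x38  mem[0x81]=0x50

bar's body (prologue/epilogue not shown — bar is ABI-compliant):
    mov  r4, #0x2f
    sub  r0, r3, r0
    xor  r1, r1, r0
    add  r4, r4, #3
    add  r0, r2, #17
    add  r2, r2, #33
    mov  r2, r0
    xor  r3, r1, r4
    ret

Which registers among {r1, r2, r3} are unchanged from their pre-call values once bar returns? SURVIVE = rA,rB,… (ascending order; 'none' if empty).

SURVIVE = r2,r3

prologue: push r2 → mem[0x81]=0x49, sp=0x81
prologue: push r3 → mem[0x80]=0x7f, sp=0x80
body[0] mov  r4, #0x2f → r4=0x2f
body[1] sub  r0, r3, r0 → r0=0x69
body[2] xor  r1, r1, r0 → r1=0x27
body[3] add  r4, r4, #3 → r4=0x32
body[4] add  r0, r2, #17 → r0=0x5a
body[5] add  r2, r2, #33 → r2=0x6a
body[6] mov  r2, r0 → r2=0x5a
body[7] xor  r3, r1, r4 → r3=0x15
epilogue: pop r3=0x7f, sp=0x81
epilogue: pop r2=0x49, sp=0x82
r1: caller-saved, written=True
r2: callee-saved, written=True
r3: callee-saved, written=True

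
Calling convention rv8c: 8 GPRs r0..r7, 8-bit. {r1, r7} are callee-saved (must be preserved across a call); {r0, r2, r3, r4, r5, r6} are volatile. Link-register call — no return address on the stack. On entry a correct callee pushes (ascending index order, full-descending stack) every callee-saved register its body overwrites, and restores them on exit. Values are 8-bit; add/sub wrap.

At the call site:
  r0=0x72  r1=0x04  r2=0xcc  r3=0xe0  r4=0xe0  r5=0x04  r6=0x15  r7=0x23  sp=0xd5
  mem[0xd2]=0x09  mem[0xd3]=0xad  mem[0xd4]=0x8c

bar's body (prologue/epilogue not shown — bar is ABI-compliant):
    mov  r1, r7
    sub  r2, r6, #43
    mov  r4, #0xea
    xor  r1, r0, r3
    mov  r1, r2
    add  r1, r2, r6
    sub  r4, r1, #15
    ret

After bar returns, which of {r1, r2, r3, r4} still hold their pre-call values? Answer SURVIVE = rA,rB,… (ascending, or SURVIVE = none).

SURVIVE = r1,r3

prologue: push r1 -> mem[0xd4]=0x04, sp=0xd4
body[0] mov  r1, r7 -> r1=0x23
body[1] sub  r2, r6, #43 -> r2=0xea
body[2] mov  r4, #0xea -> r4=0xea
body[3] xor  r1, r0, r3 -> r1=0x92
body[4] mov  r1, r2 -> r1=0xea
body[5] add  r1, r2, r6 -> r1=0xff
body[6] sub  r4, r1, #15 -> r4=0xf0
epilogue: pop r1=0x04, sp=0xd5
r1: callee-saved, written=True
r2: caller-saved, written=True
r3: caller-saved, written=False
r4: caller-saved, written=True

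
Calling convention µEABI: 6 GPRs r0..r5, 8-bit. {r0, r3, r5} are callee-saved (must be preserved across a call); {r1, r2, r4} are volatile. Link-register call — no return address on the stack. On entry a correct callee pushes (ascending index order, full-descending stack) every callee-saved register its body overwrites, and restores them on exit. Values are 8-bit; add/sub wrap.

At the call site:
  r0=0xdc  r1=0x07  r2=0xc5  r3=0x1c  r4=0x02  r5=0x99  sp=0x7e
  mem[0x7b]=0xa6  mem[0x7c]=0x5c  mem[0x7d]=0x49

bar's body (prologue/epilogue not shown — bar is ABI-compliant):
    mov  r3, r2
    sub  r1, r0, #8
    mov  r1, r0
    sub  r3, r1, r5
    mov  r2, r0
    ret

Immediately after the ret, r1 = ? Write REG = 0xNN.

REG = 0xdc

prologue: push r3 -> mem[0x7d]=0x1c, sp=0x7d
body[0] mov  r3, r2 -> r3=0xc5
body[1] sub  r1, r0, #8 -> r1=0xd4
body[2] mov  r1, r0 -> r1=0xdc
body[3] sub  r3, r1, r5 -> r3=0x43
body[4] mov  r2, r0 -> r2=0xdc
epilogue: pop r3=0x1c, sp=0x7e
r1 is caller-saved -> body value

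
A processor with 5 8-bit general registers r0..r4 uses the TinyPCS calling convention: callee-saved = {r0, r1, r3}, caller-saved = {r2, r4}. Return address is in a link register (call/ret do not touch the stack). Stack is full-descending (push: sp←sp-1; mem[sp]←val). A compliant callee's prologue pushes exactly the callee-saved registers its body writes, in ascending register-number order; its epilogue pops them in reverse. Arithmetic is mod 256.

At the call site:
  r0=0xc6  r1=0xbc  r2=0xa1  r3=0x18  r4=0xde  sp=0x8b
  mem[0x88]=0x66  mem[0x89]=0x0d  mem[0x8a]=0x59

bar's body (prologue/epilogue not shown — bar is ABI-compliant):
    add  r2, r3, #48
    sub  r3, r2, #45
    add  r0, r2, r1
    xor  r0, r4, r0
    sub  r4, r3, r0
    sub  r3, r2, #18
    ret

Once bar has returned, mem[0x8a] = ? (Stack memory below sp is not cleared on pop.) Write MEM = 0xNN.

prologue: push r0 -> mem[0x8a]=0xc6, sp=0x8a
prologue: push r3 -> mem[0x89]=0x18, sp=0x89
body[0] add  r2, r3, #48 -> r2=0x48
body[1] sub  r3, r2, #45 -> r3=0x1b
body[2] add  r0, r2, r1 -> r0=0x04
body[3] xor  r0, r4, r0 -> r0=0xda
body[4] sub  r4, r3, r0 -> r4=0x41
body[5] sub  r3, r2, #18 -> r3=0x36
epilogue: pop r3=0x18, sp=0x8a
epilogue: pop r0=0xc6, sp=0x8b
prologue pushed ['r0', 'r3'] at ['0x8a', '0x89']

MEM = 0xc6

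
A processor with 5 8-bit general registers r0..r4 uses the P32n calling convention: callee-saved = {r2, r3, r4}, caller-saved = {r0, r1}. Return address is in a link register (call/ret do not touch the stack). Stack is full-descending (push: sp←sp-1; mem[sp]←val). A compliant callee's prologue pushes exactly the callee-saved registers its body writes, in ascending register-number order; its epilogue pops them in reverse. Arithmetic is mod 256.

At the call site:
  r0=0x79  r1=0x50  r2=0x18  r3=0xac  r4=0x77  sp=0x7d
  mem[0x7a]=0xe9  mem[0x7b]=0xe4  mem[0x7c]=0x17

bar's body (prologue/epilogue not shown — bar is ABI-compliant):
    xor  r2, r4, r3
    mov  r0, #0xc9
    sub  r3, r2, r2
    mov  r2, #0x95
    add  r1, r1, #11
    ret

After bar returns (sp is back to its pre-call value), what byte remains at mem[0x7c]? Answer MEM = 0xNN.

prologue: push r2 -> mem[0x7c]=0x18, sp=0x7c
prologue: push r3 -> mem[0x7b]=0xac, sp=0x7b
body[0] xor  r2, r4, r3 -> r2=0xdb
body[1] mov  r0, #0xc9 -> r0=0xc9
body[2] sub  r3, r2, r2 -> r3=0x00
body[3] mov  r2, #0x95 -> r2=0x95
body[4] add  r1, r1, #11 -> r1=0x5b
epilogue: pop r3=0xac, sp=0x7c
epilogue: pop r2=0x18, sp=0x7d
prologue pushed ['r2', 'r3'] at ['0x7c', '0x7b']

MEM = 0x18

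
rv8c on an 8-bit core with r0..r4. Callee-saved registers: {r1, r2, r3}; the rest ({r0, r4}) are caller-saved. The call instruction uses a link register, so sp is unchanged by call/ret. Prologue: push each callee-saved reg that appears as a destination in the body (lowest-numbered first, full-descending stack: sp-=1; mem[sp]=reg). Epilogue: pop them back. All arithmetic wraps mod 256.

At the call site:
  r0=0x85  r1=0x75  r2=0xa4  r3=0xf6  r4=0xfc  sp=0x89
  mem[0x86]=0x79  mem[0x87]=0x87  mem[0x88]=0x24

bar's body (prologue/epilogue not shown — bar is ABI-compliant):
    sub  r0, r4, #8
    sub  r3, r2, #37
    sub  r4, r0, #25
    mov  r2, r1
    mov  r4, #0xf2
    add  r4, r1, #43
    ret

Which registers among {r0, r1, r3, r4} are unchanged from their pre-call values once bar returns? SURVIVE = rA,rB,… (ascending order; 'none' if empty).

SURVIVE = r1,r3

prologue: push r2 → mem[0x88]=0xa4, sp=0x88
prologue: push r3 → mem[0x87]=0xf6, sp=0x87
body[0] sub  r0, r4, #8 → r0=0xf4
body[1] sub  r3, r2, #37 → r3=0x7f
body[2] sub  r4, r0, #25 → r4=0xdb
body[3] mov  r2, r1 → r2=0x75
body[4] mov  r4, #0xf2 → r4=0xf2
body[5] add  r4, r1, #43 → r4=0xa0
epilogue: pop r3=0xf6, sp=0x88
epilogue: pop r2=0xa4, sp=0x89
r0: caller-saved, written=True
r1: callee-saved, written=False
r3: callee-saved, written=True
r4: caller-saved, written=True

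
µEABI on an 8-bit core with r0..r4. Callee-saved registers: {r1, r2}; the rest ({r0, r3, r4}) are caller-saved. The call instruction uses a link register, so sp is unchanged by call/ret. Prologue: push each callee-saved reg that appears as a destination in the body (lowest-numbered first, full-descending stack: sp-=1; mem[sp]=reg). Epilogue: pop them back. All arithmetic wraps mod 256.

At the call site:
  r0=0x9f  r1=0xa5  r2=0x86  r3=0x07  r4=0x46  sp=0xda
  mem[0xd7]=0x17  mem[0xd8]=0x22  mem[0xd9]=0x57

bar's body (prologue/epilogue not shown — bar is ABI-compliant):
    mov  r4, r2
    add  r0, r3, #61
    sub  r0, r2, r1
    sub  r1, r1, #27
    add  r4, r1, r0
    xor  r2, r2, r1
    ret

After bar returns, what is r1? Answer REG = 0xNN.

REG = 0xa5

prologue: push r1 -> mem[0xd9]=0xa5, sp=0xd9
prologue: push r2 -> mem[0xd8]=0x86, sp=0xd8
body[0] mov  r4, r2 -> r4=0x86
body[1] add  r0, r3, #61 -> r0=0x44
body[2] sub  r0, r2, r1 -> r0=0xe1
body[3] sub  r1, r1, #27 -> r1=0x8a
body[4] add  r4, r1, r0 -> r4=0x6b
body[5] xor  r2, r2, r1 -> r2=0x0c
epilogue: pop r2=0x86, sp=0xd9
epilogue: pop r1=0xa5, sp=0xda
r1 is callee-saved -> restored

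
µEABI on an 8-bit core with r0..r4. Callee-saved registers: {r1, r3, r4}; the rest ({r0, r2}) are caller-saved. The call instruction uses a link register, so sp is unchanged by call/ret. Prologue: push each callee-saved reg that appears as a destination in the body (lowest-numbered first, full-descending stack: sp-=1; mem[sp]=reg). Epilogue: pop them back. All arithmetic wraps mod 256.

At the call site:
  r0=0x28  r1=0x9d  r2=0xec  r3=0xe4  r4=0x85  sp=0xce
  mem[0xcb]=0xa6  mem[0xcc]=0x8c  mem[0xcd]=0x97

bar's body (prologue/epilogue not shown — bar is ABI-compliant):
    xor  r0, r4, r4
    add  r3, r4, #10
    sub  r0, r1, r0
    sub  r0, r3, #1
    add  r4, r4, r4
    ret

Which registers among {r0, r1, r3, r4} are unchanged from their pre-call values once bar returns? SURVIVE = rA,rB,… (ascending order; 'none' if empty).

prologue: push r3 → mem[0xcd]=0xe4, sp=0xcd
prologue: push r4 → mem[0xcc]=0x85, sp=0xcc
body[0] xor  r0, r4, r4 → r0=0x00
body[1] add  r3, r4, #10 → r3=0x8f
body[2] sub  r0, r1, r0 → r0=0x9d
body[3] sub  r0, r3, #1 → r0=0x8e
body[4] add  r4, r4, r4 → r4=0x0a
epilogue: pop r4=0x85, sp=0xcd
epilogue: pop r3=0xe4, sp=0xce
r0: caller-saved, written=True
r1: callee-saved, written=False
r3: callee-saved, written=True
r4: callee-saved, written=True

SURVIVE = r1,r3,r4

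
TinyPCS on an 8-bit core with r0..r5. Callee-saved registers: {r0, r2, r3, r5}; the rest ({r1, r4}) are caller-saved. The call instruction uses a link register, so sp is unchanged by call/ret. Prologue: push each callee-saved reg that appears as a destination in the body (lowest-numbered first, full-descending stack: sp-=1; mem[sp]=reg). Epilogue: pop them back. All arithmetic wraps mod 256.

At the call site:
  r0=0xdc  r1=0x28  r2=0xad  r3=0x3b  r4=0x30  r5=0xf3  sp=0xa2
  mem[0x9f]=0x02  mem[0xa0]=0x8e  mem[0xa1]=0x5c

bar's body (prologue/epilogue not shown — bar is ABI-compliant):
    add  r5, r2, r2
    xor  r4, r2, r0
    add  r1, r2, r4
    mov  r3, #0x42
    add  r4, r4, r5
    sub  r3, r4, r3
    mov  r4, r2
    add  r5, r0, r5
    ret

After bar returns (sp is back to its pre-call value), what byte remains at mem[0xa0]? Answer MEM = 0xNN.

MEM = 0xf3

prologue: push r3 -> mem[0xa1]=0x3b, sp=0xa1
prologue: push r5 -> mem[0xa0]=0xf3, sp=0xa0
body[0] add  r5, r2, r2 -> r5=0x5a
body[1] xor  r4, r2, r0 -> r4=0x71
body[2] add  r1, r2, r4 -> r1=0x1e
body[3] mov  r3, #0x42 -> r3=0x42
body[4] add  r4, r4, r5 -> r4=0xcb
body[5] sub  r3, r4, r3 -> r3=0x89
body[6] mov  r4, r2 -> r4=0xad
body[7] add  r5, r0, r5 -> r5=0x36
epilogue: pop r5=0xf3, sp=0xa1
epilogue: pop r3=0x3b, sp=0xa2
prologue pushed ['r3', 'r5'] at ['0xa1', '0xa0']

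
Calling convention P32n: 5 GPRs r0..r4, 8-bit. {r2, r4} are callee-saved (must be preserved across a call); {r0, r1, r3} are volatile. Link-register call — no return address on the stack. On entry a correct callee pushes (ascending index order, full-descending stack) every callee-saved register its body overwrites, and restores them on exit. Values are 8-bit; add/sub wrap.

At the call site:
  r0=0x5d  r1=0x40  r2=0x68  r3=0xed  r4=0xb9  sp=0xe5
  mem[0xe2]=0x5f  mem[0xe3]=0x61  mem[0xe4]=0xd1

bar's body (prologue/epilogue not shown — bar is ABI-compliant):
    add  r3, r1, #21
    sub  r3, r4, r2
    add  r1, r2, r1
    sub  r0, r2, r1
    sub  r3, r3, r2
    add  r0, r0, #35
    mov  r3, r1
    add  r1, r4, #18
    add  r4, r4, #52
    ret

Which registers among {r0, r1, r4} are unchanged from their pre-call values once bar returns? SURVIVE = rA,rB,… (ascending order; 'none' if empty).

prologue: push r4 → mem[0xe4]=0xb9, sp=0xe4
body[0] add  r3, r1, #21 → r3=0x55
body[1] sub  r3, r4, r2 → r3=0x51
body[2] add  r1, r2, r1 → r1=0xa8
body[3] sub  r0, r2, r1 → r0=0xc0
body[4] sub  r3, r3, r2 → r3=0xe9
body[5] add  r0, r0, #35 → r0=0xe3
body[6] mov  r3, r1 → r3=0xa8
body[7] add  r1, r4, #18 → r1=0xcb
body[8] add  r4, r4, #52 → r4=0xed
epilogue: pop r4=0xb9, sp=0xe5
r0: caller-saved, written=True
r1: caller-saved, written=True
r4: callee-saved, written=True

SURVIVE = r4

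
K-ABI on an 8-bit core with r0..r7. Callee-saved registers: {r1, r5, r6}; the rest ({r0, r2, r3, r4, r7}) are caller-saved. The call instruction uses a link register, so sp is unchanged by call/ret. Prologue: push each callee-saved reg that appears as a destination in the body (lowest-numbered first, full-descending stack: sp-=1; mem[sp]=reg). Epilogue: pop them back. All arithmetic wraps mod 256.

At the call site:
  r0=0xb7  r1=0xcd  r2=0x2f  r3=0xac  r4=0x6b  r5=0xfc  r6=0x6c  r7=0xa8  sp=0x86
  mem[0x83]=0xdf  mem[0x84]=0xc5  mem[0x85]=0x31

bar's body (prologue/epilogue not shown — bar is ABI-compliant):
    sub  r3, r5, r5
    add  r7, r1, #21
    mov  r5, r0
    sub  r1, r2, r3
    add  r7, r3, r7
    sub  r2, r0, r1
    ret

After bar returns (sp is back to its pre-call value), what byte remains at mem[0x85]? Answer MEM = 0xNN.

prologue: push r1 → mem[0x85]=0xcd, sp=0x85
prologue: push r5 → mem[0x84]=0xfc, sp=0x84
body[0] sub  r3, r5, r5 → r3=0x00
body[1] add  r7, r1, #21 → r7=0xe2
body[2] mov  r5, r0 → r5=0xb7
body[3] sub  r1, r2, r3 → r1=0x2f
body[4] add  r7, r3, r7 → r7=0xe2
body[5] sub  r2, r0, r1 → r2=0x88
epilogue: pop r5=0xfc, sp=0x85
epilogue: pop r1=0xcd, sp=0x86
prologue pushed ['r1', 'r5'] at ['0x85', '0x84']

MEM = 0xcd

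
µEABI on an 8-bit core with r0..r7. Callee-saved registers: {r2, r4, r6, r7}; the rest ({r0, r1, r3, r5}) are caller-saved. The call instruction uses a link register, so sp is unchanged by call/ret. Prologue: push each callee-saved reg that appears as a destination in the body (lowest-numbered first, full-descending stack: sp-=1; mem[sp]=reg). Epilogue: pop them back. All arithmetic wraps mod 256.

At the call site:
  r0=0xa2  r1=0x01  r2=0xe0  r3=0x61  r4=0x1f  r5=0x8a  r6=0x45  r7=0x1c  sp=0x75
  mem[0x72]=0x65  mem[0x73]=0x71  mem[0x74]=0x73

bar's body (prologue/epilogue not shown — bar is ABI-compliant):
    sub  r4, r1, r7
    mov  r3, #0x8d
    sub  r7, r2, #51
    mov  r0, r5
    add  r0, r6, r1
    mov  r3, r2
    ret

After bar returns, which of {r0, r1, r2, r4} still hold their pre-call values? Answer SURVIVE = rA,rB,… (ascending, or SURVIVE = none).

prologue: push r4 → mem[0x74]=0x1f, sp=0x74
prologue: push r7 → mem[0x73]=0x1c, sp=0x73
body[0] sub  r4, r1, r7 → r4=0xe5
body[1] mov  r3, #0x8d → r3=0x8d
body[2] sub  r7, r2, #51 → r7=0xad
body[3] mov  r0, r5 → r0=0x8a
body[4] add  r0, r6, r1 → r0=0x46
body[5] mov  r3, r2 → r3=0xe0
epilogue: pop r7=0x1c, sp=0x74
epilogue: pop r4=0x1f, sp=0x75
r0: caller-saved, written=True
r1: caller-saved, written=False
r2: callee-saved, written=False
r4: callee-saved, written=True

SURVIVE = r1,r2,r4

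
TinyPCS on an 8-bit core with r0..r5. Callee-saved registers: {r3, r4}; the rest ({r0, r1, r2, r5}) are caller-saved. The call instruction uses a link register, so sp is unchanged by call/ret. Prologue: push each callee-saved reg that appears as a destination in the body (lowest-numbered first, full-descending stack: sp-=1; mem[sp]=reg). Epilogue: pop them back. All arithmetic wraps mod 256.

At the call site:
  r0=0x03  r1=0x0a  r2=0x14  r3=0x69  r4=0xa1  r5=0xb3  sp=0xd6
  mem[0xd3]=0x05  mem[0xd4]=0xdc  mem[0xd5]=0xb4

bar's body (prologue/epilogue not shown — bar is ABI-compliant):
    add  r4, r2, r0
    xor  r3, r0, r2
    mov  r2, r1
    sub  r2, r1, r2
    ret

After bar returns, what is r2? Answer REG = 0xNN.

REG = 0x00

prologue: push r3 → mem[0xd5]=0x69, sp=0xd5
prologue: push r4 → mem[0xd4]=0xa1, sp=0xd4
body[0] add  r4, r2, r0 → r4=0x17
body[1] xor  r3, r0, r2 → r3=0x17
body[2] mov  r2, r1 → r2=0x0a
body[3] sub  r2, r1, r2 → r2=0x00
epilogue: pop r4=0xa1, sp=0xd5
epilogue: pop r3=0x69, sp=0xd6
r2 is caller-saved → body value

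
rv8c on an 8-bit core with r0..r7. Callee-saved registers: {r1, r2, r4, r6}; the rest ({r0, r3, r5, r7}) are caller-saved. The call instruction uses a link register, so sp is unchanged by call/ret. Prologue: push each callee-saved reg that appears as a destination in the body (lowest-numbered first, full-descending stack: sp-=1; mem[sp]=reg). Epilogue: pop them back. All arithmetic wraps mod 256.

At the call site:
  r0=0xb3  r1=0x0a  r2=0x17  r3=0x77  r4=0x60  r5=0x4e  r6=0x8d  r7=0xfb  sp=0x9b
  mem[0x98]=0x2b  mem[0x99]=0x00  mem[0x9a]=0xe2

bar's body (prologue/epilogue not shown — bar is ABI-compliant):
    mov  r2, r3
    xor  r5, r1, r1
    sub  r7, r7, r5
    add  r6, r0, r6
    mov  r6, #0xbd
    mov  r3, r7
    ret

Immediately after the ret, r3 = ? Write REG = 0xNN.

prologue: push r2 → mem[0x9a]=0x17, sp=0x9a
prologue: push r6 → mem[0x99]=0x8d, sp=0x99
body[0] mov  r2, r3 → r2=0x77
body[1] xor  r5, r1, r1 → r5=0x00
body[2] sub  r7, r7, r5 → r7=0xfb
body[3] add  r6, r0, r6 → r6=0x40
body[4] mov  r6, #0xbd → r6=0xbd
body[5] mov  r3, r7 → r3=0xfb
epilogue: pop r6=0x8d, sp=0x9a
epilogue: pop r2=0x17, sp=0x9b
r3 is caller-saved → body value

REG = 0xfb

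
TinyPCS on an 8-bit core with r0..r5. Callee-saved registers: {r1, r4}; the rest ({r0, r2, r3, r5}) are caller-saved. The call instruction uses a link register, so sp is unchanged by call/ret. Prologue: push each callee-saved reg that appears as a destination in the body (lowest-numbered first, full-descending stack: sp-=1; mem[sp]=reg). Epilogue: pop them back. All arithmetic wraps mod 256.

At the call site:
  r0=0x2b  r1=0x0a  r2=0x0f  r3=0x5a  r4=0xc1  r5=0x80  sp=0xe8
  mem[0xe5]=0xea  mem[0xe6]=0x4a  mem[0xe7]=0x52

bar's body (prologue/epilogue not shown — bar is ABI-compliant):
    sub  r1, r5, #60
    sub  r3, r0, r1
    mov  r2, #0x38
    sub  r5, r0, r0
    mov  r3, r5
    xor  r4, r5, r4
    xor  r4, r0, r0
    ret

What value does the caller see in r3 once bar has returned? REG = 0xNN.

prologue: push r1 -> mem[0xe7]=0x0a, sp=0xe7
prologue: push r4 -> mem[0xe6]=0xc1, sp=0xe6
body[0] sub  r1, r5, #60 -> r1=0x44
body[1] sub  r3, r0, r1 -> r3=0xe7
body[2] mov  r2, #0x38 -> r2=0x38
body[3] sub  r5, r0, r0 -> r5=0x00
body[4] mov  r3, r5 -> r3=0x00
body[5] xor  r4, r5, r4 -> r4=0xc1
body[6] xor  r4, r0, r0 -> r4=0x00
epilogue: pop r4=0xc1, sp=0xe7
epilogue: pop r1=0x0a, sp=0xe8
r3 is caller-saved -> body value

REG = 0x00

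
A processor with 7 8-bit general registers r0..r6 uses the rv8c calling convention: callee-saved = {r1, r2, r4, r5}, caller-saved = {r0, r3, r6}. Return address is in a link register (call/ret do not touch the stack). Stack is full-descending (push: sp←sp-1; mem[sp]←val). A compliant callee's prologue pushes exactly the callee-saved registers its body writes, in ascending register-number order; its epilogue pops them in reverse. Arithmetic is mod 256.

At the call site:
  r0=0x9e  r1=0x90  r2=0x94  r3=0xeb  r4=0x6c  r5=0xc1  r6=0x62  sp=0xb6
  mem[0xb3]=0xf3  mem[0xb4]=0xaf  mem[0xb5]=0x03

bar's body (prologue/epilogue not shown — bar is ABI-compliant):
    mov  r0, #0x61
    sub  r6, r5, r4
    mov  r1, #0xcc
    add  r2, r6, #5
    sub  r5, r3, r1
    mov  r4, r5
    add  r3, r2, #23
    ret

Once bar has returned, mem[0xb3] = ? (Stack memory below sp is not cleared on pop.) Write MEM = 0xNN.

prologue: push r1 → mem[0xb5]=0x90, sp=0xb5
prologue: push r2 → mem[0xb4]=0x94, sp=0xb4
prologue: push r4 → mem[0xb3]=0x6c, sp=0xb3
prologue: push r5 → mem[0xb2]=0xc1, sp=0xb2
body[0] mov  r0, #0x61 → r0=0x61
body[1] sub  r6, r5, r4 → r6=0x55
body[2] mov  r1, #0xcc → r1=0xcc
body[3] add  r2, r6, #5 → r2=0x5a
body[4] sub  r5, r3, r1 → r5=0x1f
body[5] mov  r4, r5 → r4=0x1f
body[6] add  r3, r2, #23 → r3=0x71
epilogue: pop r5=0xc1, sp=0xb3
epilogue: pop r4=0x6c, sp=0xb4
epilogue: pop r2=0x94, sp=0xb5
epilogue: pop r1=0x90, sp=0xb6
prologue pushed ['r1', 'r2', 'r4', 'r5'] at ['0xb5', '0xb4', '0xb3', '0xb2']

MEM = 0x6c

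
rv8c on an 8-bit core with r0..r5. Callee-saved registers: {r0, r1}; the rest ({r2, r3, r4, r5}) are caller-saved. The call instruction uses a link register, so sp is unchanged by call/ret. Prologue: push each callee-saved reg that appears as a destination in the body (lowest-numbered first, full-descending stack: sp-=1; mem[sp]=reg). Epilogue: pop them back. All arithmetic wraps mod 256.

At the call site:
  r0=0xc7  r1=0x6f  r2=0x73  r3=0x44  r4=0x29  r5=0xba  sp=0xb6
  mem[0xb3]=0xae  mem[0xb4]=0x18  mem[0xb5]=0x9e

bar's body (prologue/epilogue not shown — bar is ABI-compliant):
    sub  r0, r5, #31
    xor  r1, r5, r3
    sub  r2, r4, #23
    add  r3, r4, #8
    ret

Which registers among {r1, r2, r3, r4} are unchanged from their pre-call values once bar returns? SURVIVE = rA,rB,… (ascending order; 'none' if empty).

SURVIVE = r1,r4

prologue: push r0 -> mem[0xb5]=0xc7, sp=0xb5
prologue: push r1 -> mem[0xb4]=0x6f, sp=0xb4
body[0] sub  r0, r5, #31 -> r0=0x9b
body[1] xor  r1, r5, r3 -> r1=0xfe
body[2] sub  r2, r4, #23 -> r2=0x12
body[3] add  r3, r4, #8 -> r3=0x31
epilogue: pop r1=0x6f, sp=0xb5
epilogue: pop r0=0xc7, sp=0xb6
r1: callee-saved, written=True
r2: caller-saved, written=True
r3: caller-saved, written=True
r4: caller-saved, written=False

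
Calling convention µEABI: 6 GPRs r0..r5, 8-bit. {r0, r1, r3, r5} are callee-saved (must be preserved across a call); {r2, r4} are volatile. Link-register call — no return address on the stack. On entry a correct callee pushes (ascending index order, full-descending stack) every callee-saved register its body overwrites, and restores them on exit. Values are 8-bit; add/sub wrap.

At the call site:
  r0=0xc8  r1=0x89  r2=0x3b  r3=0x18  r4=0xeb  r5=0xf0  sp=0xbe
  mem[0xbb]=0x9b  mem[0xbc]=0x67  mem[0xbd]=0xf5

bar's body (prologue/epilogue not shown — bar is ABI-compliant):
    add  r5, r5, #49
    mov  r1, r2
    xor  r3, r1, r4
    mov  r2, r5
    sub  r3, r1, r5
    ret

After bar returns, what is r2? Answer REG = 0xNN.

REG = 0x21

prologue: push r1 -> mem[0xbd]=0x89, sp=0xbd
prologue: push r3 -> mem[0xbc]=0x18, sp=0xbc
prologue: push r5 -> mem[0xbb]=0xf0, sp=0xbb
body[0] add  r5, r5, #49 -> r5=0x21
body[1] mov  r1, r2 -> r1=0x3b
body[2] xor  r3, r1, r4 -> r3=0xd0
body[3] mov  r2, r5 -> r2=0x21
body[4] sub  r3, r1, r5 -> r3=0x1a
epilogue: pop r5=0xf0, sp=0xbc
epilogue: pop r3=0x18, sp=0xbd
epilogue: pop r1=0x89, sp=0xbe
r2 is caller-saved -> body value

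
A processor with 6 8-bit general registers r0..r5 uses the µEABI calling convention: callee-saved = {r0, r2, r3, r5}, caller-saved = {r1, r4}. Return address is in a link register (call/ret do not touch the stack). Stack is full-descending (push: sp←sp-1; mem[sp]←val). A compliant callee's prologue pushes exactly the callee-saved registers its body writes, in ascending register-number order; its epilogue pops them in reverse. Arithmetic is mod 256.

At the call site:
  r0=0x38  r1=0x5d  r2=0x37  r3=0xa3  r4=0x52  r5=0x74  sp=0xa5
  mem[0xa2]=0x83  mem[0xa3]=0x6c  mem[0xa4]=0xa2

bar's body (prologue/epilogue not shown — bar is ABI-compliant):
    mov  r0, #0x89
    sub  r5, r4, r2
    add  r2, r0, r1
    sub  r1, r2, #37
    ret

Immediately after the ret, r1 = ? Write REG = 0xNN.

prologue: push r0 → mem[0xa4]=0x38, sp=0xa4
prologue: push r2 → mem[0xa3]=0x37, sp=0xa3
prologue: push r5 → mem[0xa2]=0x74, sp=0xa2
body[0] mov  r0, #0x89 → r0=0x89
body[1] sub  r5, r4, r2 → r5=0x1b
body[2] add  r2, r0, r1 → r2=0xe6
body[3] sub  r1, r2, #37 → r1=0xc1
epilogue: pop r5=0x74, sp=0xa3
epilogue: pop r2=0x37, sp=0xa4
epilogue: pop r0=0x38, sp=0xa5
r1 is caller-saved → body value

REG = 0xc1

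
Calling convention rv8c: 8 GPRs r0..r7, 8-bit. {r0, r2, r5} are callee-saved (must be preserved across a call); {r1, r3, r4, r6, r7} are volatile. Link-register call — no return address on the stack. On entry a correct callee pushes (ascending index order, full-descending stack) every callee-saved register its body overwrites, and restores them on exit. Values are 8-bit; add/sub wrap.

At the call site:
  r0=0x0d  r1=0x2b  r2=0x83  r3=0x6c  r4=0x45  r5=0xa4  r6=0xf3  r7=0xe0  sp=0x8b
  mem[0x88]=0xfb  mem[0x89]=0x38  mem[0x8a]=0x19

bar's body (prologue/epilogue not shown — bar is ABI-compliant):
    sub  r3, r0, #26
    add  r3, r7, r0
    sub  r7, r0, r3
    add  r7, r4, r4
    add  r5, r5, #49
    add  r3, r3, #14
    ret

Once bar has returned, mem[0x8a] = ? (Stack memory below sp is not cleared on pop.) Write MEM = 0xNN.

prologue: push r5 → mem[0x8a]=0xa4, sp=0x8a
body[0] sub  r3, r0, #26 → r3=0xf3
body[1] add  r3, r7, r0 → r3=0xed
body[2] sub  r7, r0, r3 → r7=0x20
body[3] add  r7, r4, r4 → r7=0x8a
body[4] add  r5, r5, #49 → r5=0xd5
body[5] add  r3, r3, #14 → r3=0xfb
epilogue: pop r5=0xa4, sp=0x8b
prologue pushed ['r5'] at ['0x8a']

MEM = 0xa4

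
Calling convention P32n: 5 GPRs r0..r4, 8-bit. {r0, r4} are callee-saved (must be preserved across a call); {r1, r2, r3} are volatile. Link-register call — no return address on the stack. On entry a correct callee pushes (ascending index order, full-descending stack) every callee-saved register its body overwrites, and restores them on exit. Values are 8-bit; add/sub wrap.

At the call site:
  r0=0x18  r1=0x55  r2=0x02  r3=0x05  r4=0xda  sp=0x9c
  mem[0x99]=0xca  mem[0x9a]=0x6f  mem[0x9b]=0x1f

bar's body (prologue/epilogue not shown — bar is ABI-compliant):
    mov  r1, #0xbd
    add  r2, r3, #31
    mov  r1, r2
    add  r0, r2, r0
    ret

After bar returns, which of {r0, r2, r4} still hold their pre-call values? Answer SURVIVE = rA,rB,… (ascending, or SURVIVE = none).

SURVIVE = r0,r4

prologue: push r0 → mem[0x9b]=0x18, sp=0x9b
body[0] mov  r1, #0xbd → r1=0xbd
body[1] add  r2, r3, #31 → r2=0x24
body[2] mov  r1, r2 → r1=0x24
body[3] add  r0, r2, r0 → r0=0x3c
epilogue: pop r0=0x18, sp=0x9c
r0: callee-saved, written=True
r2: caller-saved, written=True
r4: callee-saved, written=False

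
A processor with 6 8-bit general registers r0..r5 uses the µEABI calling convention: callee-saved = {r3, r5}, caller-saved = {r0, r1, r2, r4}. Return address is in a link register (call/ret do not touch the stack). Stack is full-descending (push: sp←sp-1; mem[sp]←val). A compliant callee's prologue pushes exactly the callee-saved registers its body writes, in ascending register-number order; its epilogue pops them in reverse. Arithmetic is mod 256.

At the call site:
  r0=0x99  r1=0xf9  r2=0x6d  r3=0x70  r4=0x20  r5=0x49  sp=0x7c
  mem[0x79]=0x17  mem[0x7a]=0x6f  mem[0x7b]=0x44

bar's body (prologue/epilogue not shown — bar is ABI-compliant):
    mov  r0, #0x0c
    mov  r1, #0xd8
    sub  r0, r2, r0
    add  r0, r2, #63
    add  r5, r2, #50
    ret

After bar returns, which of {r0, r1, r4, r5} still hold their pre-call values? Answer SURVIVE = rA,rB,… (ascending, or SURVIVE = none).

prologue: push r5 → mem[0x7b]=0x49, sp=0x7b
body[0] mov  r0, #0x0c → r0=0x0c
body[1] mov  r1, #0xd8 → r1=0xd8
body[2] sub  r0, r2, r0 → r0=0x61
body[3] add  r0, r2, #63 → r0=0xac
body[4] add  r5, r2, #50 → r5=0x9f
epilogue: pop r5=0x49, sp=0x7c
r0: caller-saved, written=True
r1: caller-saved, written=True
r4: caller-saved, written=False
r5: callee-saved, written=True

SURVIVE = r4,r5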